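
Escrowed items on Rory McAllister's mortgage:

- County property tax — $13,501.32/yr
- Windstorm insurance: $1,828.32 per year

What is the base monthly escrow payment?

County property tax: $13,501.32
Windstorm insurance: $1,828.32
Combined annual = $13,501.32 + $1,828.32 = $15,329.64
Monthly escrow = $15,329.64 / 12 = $1,277.47

$1,277.47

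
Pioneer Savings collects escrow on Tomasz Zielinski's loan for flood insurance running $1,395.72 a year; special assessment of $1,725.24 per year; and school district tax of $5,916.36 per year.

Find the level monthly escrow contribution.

$753.11

Flood insurance = $1,395.72 annually
Special assessment = $1,725.24 annually
School district tax = $5,916.36 annually
Total annual escrow = $1,395.72 + $1,725.24 + $5,916.36 = $9,037.32
Base monthly escrow = $9,037.32 / 12 = $753.11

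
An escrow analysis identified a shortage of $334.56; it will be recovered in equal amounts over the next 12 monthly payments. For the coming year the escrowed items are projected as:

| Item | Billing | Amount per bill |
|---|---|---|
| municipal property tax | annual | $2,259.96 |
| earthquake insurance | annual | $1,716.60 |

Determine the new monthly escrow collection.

Municipal property tax: $2,259.96 annually
Earthquake insurance: $1,716.60 annually
Annual escrow total = $2,259.96 + $1,716.60 = $3,976.56
Base monthly escrow = $3,976.56 ÷ 12 = $331.38
Monthly shortage recovery: $334.56 / 12 = $27.88
New monthly escrow = $331.38 + $27.88 = $359.26

$359.26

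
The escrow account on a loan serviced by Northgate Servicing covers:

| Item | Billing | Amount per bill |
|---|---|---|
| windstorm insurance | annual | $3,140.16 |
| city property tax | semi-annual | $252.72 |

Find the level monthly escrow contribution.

$303.80

Windstorm insurance = $3,140.16 per year
City property tax = $252.72 × 2 = $505.44 per year
Total per year = $3,140.16 + $505.44 = $3,645.60
Monthly = $3,645.60 ÷ 12 = $303.80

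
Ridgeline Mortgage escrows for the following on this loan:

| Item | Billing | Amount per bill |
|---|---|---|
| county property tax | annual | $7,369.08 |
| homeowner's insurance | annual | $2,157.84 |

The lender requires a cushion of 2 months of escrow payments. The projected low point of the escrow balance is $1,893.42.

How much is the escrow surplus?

$305.60

County property tax: $7,369.08 per year
Homeowner's insurance: $2,157.84 per year
Total per year = $7,369.08 + $2,157.84 = $9,526.92
Monthly escrow = $9,526.92 / 12 = $793.91
Required cushion = 2 × $793.91 = $1,587.82
Excess over cushion: $1,893.42 − $1,587.82 = $305.60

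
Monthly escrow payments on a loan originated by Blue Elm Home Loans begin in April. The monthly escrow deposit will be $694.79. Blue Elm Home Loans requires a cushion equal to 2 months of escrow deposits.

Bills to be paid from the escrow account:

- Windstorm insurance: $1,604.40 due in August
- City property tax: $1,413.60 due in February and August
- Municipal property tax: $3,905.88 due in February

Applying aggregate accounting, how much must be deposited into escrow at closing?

$2,084.37

Cushion = 2 × $694.79 = $1,389.58
Trial balance (start $0, +$694.79 each month, − disbursements):
  Apr: +$694.79 → $694.79
  May: +$694.79 → $1,389.58
  Jun: +$694.79 → $2,084.37
  Jul: +$694.79 → $2,779.16
  Aug: +$694.79 − $3,018.00 → $455.95
  Sep: +$694.79 → $1,150.74
  Oct: +$694.79 → $1,845.53
  Nov: +$694.79 → $2,540.32
  Dec: +$694.79 → $3,235.11
  Jan: +$694.79 → $3,929.90
  Feb: +$694.79 − $5,319.48 → -$694.79
  Mar: +$694.79 → $0.00
Lowest trial balance = -$694.79 (Feb)
Initial deposit = cushion − low point = $1,389.58 − (-$694.79) = $2,084.37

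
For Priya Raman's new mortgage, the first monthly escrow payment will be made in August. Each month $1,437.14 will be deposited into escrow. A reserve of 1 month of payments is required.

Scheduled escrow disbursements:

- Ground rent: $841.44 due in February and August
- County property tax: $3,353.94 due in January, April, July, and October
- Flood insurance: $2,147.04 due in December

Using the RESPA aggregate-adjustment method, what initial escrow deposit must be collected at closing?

Cushion = 1 × $1,437.14 = $1,437.14
Trial balance (start $0, +$1,437.14 each month, − disbursements):
  Aug: +$1,437.14 − $841.44 → $595.70
  Sep: +$1,437.14 → $2,032.84
  Oct: +$1,437.14 − $3,353.94 → $116.04
  Nov: +$1,437.14 → $1,553.18
  Dec: +$1,437.14 − $2,147.04 → $843.28
  Jan: +$1,437.14 − $3,353.94 → -$1,073.52
  Feb: +$1,437.14 − $841.44 → -$477.82
  Mar: +$1,437.14 → $959.32
  Apr: +$1,437.14 − $3,353.94 → -$957.48
  May: +$1,437.14 → $479.66
  Jun: +$1,437.14 → $1,916.80
  Jul: +$1,437.14 − $3,353.94 → $0.00
Lowest trial balance = -$1,073.52 (Jan)
Initial deposit = cushion − low point = $1,437.14 − (-$1,073.52) = $2,510.66

$2,510.66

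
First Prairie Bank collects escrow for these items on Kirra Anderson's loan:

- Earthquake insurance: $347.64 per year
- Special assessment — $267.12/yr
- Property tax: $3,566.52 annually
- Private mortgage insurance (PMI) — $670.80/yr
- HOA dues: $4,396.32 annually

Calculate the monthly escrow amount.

Earthquake insurance = $347.64
Special assessment = $267.12
Property tax = $3,566.52
Private mortgage insurance (PMI) = $670.80
HOA dues = $4,396.32
Combined annual = $9,248.40
Base monthly escrow = $9,248.40 ÷ 12 = $770.70

$770.70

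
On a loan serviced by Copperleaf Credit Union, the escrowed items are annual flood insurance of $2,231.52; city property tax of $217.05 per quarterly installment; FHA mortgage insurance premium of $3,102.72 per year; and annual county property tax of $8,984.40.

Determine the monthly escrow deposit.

Flood insurance — $2,231.52/yr
City property tax — $217.05 × 4 = $868.20/yr
FHA mortgage insurance premium — $3,102.72/yr
County property tax — $8,984.40/yr
Combined annual = $2,231.52 + $868.20 + $3,102.72 + $8,984.40 = $15,186.84
Base monthly escrow = $15,186.84 / 12 = $1,265.57

$1,265.57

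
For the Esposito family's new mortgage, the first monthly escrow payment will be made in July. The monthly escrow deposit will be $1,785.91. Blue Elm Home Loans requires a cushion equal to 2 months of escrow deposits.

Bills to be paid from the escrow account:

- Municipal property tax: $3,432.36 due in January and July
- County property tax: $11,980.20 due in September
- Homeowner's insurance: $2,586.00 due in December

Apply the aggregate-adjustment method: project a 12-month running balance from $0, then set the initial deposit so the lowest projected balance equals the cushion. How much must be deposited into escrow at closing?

$13,626.65

Cushion = 2 × $1,785.91 = $3,571.82
Trial balance (start $0, +$1,785.91 each month, − disbursements):
  Jul: +$1,785.91 − $3,432.36 → -$1,646.45
  Aug: +$1,785.91 → $139.46
  Sep: +$1,785.91 − $11,980.20 → -$10,054.83
  Oct: +$1,785.91 → -$8,268.92
  Nov: +$1,785.91 → -$6,483.01
  Dec: +$1,785.91 − $2,586.00 → -$7,283.10
  Jan: +$1,785.91 − $3,432.36 → -$8,929.55
  Feb: +$1,785.91 → -$7,143.64
  Mar: +$1,785.91 → -$5,357.73
  Apr: +$1,785.91 → -$3,571.82
  May: +$1,785.91 → -$1,785.91
  Jun: +$1,785.91 → $0.00
Lowest trial balance = -$10,054.83 (Sep)
Initial deposit = cushion − low point = $3,571.82 − (-$10,054.83) = $13,626.65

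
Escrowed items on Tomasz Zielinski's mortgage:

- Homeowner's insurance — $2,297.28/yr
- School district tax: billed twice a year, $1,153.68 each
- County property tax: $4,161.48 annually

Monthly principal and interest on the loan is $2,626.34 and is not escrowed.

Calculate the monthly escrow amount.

Homeowner's insurance = $2,297.28/yr
School district tax = $1,153.68 × 2 = $2,307.36/yr
County property tax = $4,161.48/yr
Combined annual = $8,766.12
Per month = $8,766.12 / 12 = $730.51

$730.51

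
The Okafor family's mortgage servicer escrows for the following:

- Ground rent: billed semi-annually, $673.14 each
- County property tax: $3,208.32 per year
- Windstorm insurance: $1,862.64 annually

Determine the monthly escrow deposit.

$534.77

Ground rent = $673.14 × 2 = $1,346.28
County property tax = $3,208.32
Windstorm insurance = $1,862.64
Total annual escrow = $1,346.28 + $3,208.32 + $1,862.64 = $6,417.24
Monthly = $6,417.24 ÷ 12 = $534.77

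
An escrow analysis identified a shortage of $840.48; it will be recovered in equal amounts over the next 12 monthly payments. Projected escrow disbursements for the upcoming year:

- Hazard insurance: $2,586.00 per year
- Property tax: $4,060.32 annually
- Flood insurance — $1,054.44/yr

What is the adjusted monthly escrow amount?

Hazard insurance = $2,586.00
Property tax = $4,060.32
Flood insurance = $1,054.44
Total per year = $7,700.76
Monthly = $7,700.76 / 12 = $641.73
Monthly shortage recovery: $840.48 / 12 = $70.04
New monthly escrow = $641.73 + $70.04 = $711.77

$711.77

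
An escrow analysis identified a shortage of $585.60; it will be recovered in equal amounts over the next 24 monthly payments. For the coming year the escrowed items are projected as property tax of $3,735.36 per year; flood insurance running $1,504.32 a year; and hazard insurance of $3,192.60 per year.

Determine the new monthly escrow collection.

$727.09

Property tax = $3,735.36 annually
Flood insurance = $1,504.32 annually
Hazard insurance = $3,192.60 annually
Yearly total = $8,432.28
Monthly escrow = $8,432.28 / 12 = $702.69
Shortage per month = $585.60 ÷ 24 = $24.40
New monthly escrow = $702.69 + $24.40 = $727.09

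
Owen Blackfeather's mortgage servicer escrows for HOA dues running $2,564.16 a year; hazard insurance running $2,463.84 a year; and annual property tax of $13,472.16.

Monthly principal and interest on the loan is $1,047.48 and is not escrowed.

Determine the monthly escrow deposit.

HOA dues: $2,564.16 per year
Hazard insurance: $2,463.84 per year
Property tax: $13,472.16 per year
Total annual escrow = $2,564.16 + $2,463.84 + $13,472.16 = $18,500.16
Monthly escrow = $18,500.16 / 12 = $1,541.68

$1,541.68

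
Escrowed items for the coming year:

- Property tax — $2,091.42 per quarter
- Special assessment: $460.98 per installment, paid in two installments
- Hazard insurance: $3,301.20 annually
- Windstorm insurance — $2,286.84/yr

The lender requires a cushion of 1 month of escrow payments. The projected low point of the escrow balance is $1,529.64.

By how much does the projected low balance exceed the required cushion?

Property tax: $2,091.42 × 4 = $8,365.68 annually
Special assessment: $460.98 × 2 = $921.96 annually
Hazard insurance: $3,301.20 annually
Windstorm insurance: $2,286.84 annually
Total annual escrow = $8,365.68 + $921.96 + $3,301.20 + $2,286.84 = $14,875.68
Per month = $14,875.68 ÷ 12 = $1,239.64
Required cushion = 1 × $1,239.64 = $1,239.64
Surplus = $1,529.64 − $1,239.64 = $290.00

$290.00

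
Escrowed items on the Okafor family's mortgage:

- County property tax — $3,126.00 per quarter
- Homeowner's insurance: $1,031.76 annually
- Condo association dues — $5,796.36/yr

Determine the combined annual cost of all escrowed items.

County property tax — $3,126.00 × 4 = $12,504.00
Homeowner's insurance — $1,031.76
Condo association dues — $5,796.36
Total per year = $12,504.00 + $1,031.76 + $5,796.36 = $19,332.12

$19,332.12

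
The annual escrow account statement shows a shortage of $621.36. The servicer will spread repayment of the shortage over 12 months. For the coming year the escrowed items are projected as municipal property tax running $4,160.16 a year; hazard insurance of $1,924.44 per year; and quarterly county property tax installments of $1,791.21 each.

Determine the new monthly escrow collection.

Municipal property tax = $4,160.16
Hazard insurance = $1,924.44
County property tax = $1,791.21 × 4 = $7,164.84
Yearly total = $4,160.16 + $1,924.44 + $7,164.84 = $13,249.44
Monthly escrow = $13,249.44 ÷ 12 = $1,104.12
Shortage spread = $621.36 ÷ 12 = $51.78/mo
New monthly escrow = $1,104.12 + $51.78 = $1,155.90

$1,155.90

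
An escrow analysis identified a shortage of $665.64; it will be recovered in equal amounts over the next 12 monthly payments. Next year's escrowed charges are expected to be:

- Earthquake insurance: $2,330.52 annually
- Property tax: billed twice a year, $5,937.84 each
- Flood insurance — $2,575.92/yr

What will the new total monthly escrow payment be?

Earthquake insurance — $2,330.52 per year
Property tax — $5,937.84 × 2 = $11,875.68 per year
Flood insurance — $2,575.92 per year
Total annual escrow = $2,330.52 + $11,875.68 + $2,575.92 = $16,782.12
Monthly = $16,782.12 ÷ 12 = $1,398.51
Monthly shortage recovery: $665.64 ÷ 12 = $55.47
Adjusted monthly = $1,398.51 + $55.47 = $1,453.98

$1,453.98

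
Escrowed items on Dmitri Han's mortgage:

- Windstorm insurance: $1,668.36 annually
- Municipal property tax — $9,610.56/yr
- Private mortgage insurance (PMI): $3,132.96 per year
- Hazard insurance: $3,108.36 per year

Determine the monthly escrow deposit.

Windstorm insurance — $1,668.36/yr
Municipal property tax — $9,610.56/yr
Private mortgage insurance (PMI) — $3,132.96/yr
Hazard insurance — $3,108.36/yr
Annual escrow total = $1,668.36 + $9,610.56 + $3,132.96 + $3,108.36 = $17,520.24
Per month = $17,520.24 ÷ 12 = $1,460.02

$1,460.02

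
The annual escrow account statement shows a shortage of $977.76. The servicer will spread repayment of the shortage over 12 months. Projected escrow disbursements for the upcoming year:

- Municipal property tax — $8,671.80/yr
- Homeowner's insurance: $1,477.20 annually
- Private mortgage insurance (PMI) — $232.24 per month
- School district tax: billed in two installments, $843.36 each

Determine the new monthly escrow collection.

Municipal property tax — $8,671.80 per year
Homeowner's insurance — $1,477.20 per year
Private mortgage insurance (PMI) — $232.24 × 12 = $2,786.88 per year
School district tax — $843.36 × 2 = $1,686.72 per year
Total per year = $8,671.80 + $1,477.20 + $2,786.88 + $1,686.72 = $14,622.60
Monthly escrow = $14,622.60 / 12 = $1,218.55
Monthly shortage recovery: $977.76 / 12 = $81.48
New monthly escrow = $1,218.55 + $81.48 = $1,300.03

$1,300.03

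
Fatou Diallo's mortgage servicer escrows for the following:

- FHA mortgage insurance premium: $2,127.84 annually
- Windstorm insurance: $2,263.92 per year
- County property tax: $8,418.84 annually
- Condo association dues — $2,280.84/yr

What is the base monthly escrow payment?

$1,257.62

FHA mortgage insurance premium = $2,127.84 annually
Windstorm insurance = $2,263.92 annually
County property tax = $8,418.84 annually
Condo association dues = $2,280.84 annually
Combined annual = $2,127.84 + $2,263.92 + $8,418.84 + $2,280.84 = $15,091.44
Monthly = $15,091.44 ÷ 12 = $1,257.62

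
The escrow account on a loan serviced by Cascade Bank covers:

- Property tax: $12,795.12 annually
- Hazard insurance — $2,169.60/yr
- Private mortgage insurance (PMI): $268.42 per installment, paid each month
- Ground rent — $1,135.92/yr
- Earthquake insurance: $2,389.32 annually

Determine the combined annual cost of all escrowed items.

$21,711.00

Property tax: $12,795.12 per year
Hazard insurance: $2,169.60 per year
Private mortgage insurance (PMI): $268.42 × 12 = $3,221.04 per year
Ground rent: $1,135.92 per year
Earthquake insurance: $2,389.32 per year
Annual escrow total = $21,711.00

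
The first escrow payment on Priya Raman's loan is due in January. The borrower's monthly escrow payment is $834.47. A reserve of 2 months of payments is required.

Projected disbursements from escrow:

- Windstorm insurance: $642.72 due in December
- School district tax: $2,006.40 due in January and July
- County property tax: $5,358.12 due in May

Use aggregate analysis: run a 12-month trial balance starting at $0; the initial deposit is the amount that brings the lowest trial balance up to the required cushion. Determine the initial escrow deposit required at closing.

$5,198.57

Cushion = 2 × $834.47 = $1,668.94
Trial balance (start $0, +$834.47 each month, − disbursements):
  Jan: +$834.47 − $2,006.40 → -$1,171.93
  Feb: +$834.47 → -$337.46
  Mar: +$834.47 → $497.01
  Apr: +$834.47 → $1,331.48
  May: +$834.47 − $5,358.12 → -$3,192.17
  Jun: +$834.47 → -$2,357.70
  Jul: +$834.47 − $2,006.40 → -$3,529.63
  Aug: +$834.47 → -$2,695.16
  Sep: +$834.47 → -$1,860.69
  Oct: +$834.47 → -$1,026.22
  Nov: +$834.47 → -$191.75
  Dec: +$834.47 − $642.72 → $0.00
Lowest trial balance = -$3,529.63 (Jul)
Initial deposit = cushion − low point = $1,668.94 − (-$3,529.63) = $5,198.57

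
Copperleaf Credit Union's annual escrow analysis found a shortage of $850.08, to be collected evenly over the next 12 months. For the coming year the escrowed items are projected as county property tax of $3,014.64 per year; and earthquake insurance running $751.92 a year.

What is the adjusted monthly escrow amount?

$384.72

County property tax: $3,014.64 per year
Earthquake insurance: $751.92 per year
Total annual escrow = $3,014.64 + $751.92 = $3,766.56
Monthly escrow = $3,766.56 ÷ 12 = $313.88
Shortage per month = $850.08 / 12 = $70.84
New monthly escrow = $313.88 + $70.84 = $384.72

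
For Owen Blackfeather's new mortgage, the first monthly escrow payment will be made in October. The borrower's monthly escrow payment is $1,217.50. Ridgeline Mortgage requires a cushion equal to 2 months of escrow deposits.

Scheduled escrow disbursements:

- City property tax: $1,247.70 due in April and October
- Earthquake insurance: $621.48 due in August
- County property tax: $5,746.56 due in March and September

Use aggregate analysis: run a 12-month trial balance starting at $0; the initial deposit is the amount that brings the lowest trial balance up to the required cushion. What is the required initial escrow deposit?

$2,465.20

Cushion = 2 × $1,217.50 = $2,435.00
Trial balance (start $0, +$1,217.50 each month, − disbursements):
  Oct: +$1,217.50 − $1,247.70 → -$30.20
  Nov: +$1,217.50 → $1,187.30
  Dec: +$1,217.50 → $2,404.80
  Jan: +$1,217.50 → $3,622.30
  Feb: +$1,217.50 → $4,839.80
  Mar: +$1,217.50 − $5,746.56 → $310.74
  Apr: +$1,217.50 − $1,247.70 → $280.54
  May: +$1,217.50 → $1,498.04
  Jun: +$1,217.50 → $2,715.54
  Jul: +$1,217.50 → $3,933.04
  Aug: +$1,217.50 − $621.48 → $4,529.06
  Sep: +$1,217.50 − $5,746.56 → $0.00
Lowest trial balance = -$30.20 (Oct)
Initial deposit = cushion − low point = $2,435.00 − (-$30.20) = $2,465.20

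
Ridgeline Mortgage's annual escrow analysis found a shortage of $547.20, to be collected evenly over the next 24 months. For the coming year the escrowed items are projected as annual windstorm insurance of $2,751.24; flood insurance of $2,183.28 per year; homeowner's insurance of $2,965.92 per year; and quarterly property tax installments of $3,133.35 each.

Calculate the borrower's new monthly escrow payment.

Windstorm insurance = $2,751.24/yr
Flood insurance = $2,183.28/yr
Homeowner's insurance = $2,965.92/yr
Property tax = $3,133.35 × 4 = $12,533.40/yr
Total per year = $20,433.84
Per month = $20,433.84 ÷ 12 = $1,702.82
Monthly shortage recovery: $547.20 / 24 = $22.80
Adjusted monthly = $1,702.82 + $22.80 = $1,725.62

$1,725.62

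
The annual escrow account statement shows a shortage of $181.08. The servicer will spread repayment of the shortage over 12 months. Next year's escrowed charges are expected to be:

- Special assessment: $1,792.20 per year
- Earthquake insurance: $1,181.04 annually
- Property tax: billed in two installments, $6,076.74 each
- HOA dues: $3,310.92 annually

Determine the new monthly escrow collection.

Special assessment: $1,792.20 per year
Earthquake insurance: $1,181.04 per year
Property tax: $6,076.74 × 2 = $12,153.48 per year
HOA dues: $3,310.92 per year
Annual escrow total = $18,437.64
Base monthly escrow = $18,437.64 ÷ 12 = $1,536.47
Shortage spread = $181.08 / 12 = $15.09/mo
New monthly escrow = $1,536.47 + $15.09 = $1,551.56

$1,551.56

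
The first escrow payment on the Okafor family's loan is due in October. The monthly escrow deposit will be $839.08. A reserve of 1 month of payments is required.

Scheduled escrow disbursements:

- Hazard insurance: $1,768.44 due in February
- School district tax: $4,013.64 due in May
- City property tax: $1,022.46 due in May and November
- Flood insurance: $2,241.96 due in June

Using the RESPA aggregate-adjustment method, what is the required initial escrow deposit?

$3,356.32

Cushion = 1 × $839.08 = $839.08
Trial balance (start $0, +$839.08 each month, − disbursements):
  Oct: +$839.08 → $839.08
  Nov: +$839.08 − $1,022.46 → $655.70
  Dec: +$839.08 → $1,494.78
  Jan: +$839.08 → $2,333.86
  Feb: +$839.08 − $1,768.44 → $1,404.50
  Mar: +$839.08 → $2,243.58
  Apr: +$839.08 → $3,082.66
  May: +$839.08 − $5,036.10 → -$1,114.36
  Jun: +$839.08 − $2,241.96 → -$2,517.24
  Jul: +$839.08 → -$1,678.16
  Aug: +$839.08 → -$839.08
  Sep: +$839.08 → $0.00
Lowest trial balance = -$2,517.24 (Jun)
Initial deposit = cushion − low point = $839.08 − (-$2,517.24) = $3,356.32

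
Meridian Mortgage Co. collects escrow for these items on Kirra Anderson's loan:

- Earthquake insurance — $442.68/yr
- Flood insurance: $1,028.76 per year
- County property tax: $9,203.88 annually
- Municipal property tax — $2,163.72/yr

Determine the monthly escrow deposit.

Earthquake insurance — $442.68 per year
Flood insurance — $1,028.76 per year
County property tax — $9,203.88 per year
Municipal property tax — $2,163.72 per year
Total annual escrow = $12,839.04
Base monthly escrow = $12,839.04 ÷ 12 = $1,069.92

$1,069.92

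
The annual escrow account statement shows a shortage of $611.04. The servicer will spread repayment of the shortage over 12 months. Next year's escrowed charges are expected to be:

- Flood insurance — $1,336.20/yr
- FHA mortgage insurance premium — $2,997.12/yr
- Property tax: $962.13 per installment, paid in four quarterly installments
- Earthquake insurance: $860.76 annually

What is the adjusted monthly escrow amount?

Flood insurance — $1,336.20
FHA mortgage insurance premium — $2,997.12
Property tax — $962.13 × 4 = $3,848.52
Earthquake insurance — $860.76
Combined annual = $1,336.20 + $2,997.12 + $3,848.52 + $860.76 = $9,042.60
Monthly = $9,042.60 / 12 = $753.55
Shortage per month = $611.04 ÷ 12 = $50.92
Adjusted monthly = $753.55 + $50.92 = $804.47

$804.47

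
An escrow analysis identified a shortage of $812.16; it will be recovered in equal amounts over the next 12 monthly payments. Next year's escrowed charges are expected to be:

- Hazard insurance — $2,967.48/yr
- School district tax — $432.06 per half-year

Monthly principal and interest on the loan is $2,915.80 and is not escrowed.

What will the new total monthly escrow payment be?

$386.98

Hazard insurance — $2,967.48 per year
School district tax — $432.06 × 2 = $864.12 per year
Combined annual = $2,967.48 + $864.12 = $3,831.60
Monthly escrow = $3,831.60 / 12 = $319.30
Monthly shortage recovery: $812.16 / 12 = $67.68
New monthly escrow = $319.30 + $67.68 = $386.98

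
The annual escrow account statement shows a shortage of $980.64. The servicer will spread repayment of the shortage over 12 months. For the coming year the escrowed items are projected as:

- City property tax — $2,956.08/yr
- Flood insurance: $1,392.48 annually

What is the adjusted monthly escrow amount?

$444.10

City property tax = $2,956.08/yr
Flood insurance = $1,392.48/yr
Total annual escrow = $2,956.08 + $1,392.48 = $4,348.56
Per month = $4,348.56 / 12 = $362.38
Shortage spread = $980.64 ÷ 12 = $81.72/mo
Adjusted monthly = $362.38 + $81.72 = $444.10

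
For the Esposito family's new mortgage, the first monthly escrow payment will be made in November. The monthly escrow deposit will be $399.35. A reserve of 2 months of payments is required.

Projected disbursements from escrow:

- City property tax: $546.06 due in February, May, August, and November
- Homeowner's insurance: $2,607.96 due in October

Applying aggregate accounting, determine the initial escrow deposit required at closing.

$945.41

Cushion = 2 × $399.35 = $798.70
Trial balance (start $0, +$399.35 each month, − disbursements):
  Nov: +$399.35 − $546.06 → -$146.71
  Dec: +$399.35 → $252.64
  Jan: +$399.35 → $651.99
  Feb: +$399.35 − $546.06 → $505.28
  Mar: +$399.35 → $904.63
  Apr: +$399.35 → $1,303.98
  May: +$399.35 − $546.06 → $1,157.27
  Jun: +$399.35 → $1,556.62
  Jul: +$399.35 → $1,955.97
  Aug: +$399.35 − $546.06 → $1,809.26
  Sep: +$399.35 → $2,208.61
  Oct: +$399.35 − $2,607.96 → $0.00
Lowest trial balance = -$146.71 (Nov)
Initial deposit = cushion − low point = $798.70 − (-$146.71) = $945.41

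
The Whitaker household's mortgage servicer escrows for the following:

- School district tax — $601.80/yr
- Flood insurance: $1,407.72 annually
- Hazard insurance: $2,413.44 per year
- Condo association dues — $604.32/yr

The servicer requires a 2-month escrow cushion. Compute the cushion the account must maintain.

$837.88

School district tax = $601.80/yr
Flood insurance = $1,407.72/yr
Hazard insurance = $2,413.44/yr
Condo association dues = $604.32/yr
Annual escrow total = $601.80 + $1,407.72 + $2,413.44 + $604.32 = $5,027.28
Base monthly escrow = $5,027.28 / 12 = $418.94
Reserve = 2 × $418.94 = $837.88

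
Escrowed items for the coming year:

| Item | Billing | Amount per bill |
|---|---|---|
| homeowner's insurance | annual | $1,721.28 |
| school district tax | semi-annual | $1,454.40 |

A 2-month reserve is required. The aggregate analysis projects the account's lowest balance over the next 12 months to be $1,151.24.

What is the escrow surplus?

Homeowner's insurance — $1,721.28/yr
School district tax — $1,454.40 × 2 = $2,908.80/yr
Annual escrow total = $1,721.28 + $2,908.80 = $4,630.08
Base monthly escrow = $4,630.08 ÷ 12 = $385.84
Required cushion = 2 × $385.84 = $771.68
Surplus = $1,151.24 − $771.68 = $379.56

$379.56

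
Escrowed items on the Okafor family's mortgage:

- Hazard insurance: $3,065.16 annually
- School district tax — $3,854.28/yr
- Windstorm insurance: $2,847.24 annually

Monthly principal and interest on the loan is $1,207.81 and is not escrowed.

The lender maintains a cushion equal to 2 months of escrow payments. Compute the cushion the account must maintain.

$1,627.78

Hazard insurance = $3,065.16/yr
School district tax = $3,854.28/yr
Windstorm insurance = $2,847.24/yr
Combined annual = $9,766.68
Base monthly escrow = $9,766.68 ÷ 12 = $813.89
Cushion = 2 × $813.89 = $1,627.78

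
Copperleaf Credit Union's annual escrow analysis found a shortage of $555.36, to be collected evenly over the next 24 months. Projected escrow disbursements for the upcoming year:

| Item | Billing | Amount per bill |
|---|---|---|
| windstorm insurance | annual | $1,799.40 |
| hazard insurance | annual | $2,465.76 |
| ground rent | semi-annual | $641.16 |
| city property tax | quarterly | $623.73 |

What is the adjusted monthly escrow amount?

$693.34

Windstorm insurance — $1,799.40 per year
Hazard insurance — $2,465.76 per year
Ground rent — $641.16 × 2 = $1,282.32 per year
City property tax — $623.73 × 4 = $2,494.92 per year
Total per year = $8,042.40
Base monthly escrow = $8,042.40 ÷ 12 = $670.20
Shortage spread = $555.36 ÷ 24 = $23.14/mo
Adjusted monthly = $670.20 + $23.14 = $693.34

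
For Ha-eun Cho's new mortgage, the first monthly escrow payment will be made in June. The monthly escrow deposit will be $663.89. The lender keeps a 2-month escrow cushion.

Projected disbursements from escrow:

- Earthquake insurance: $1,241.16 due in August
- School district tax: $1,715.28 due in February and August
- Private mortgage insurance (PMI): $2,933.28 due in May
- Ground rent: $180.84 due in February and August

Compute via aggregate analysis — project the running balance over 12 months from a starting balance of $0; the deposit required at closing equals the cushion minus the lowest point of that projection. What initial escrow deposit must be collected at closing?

$2,473.39

Cushion = 2 × $663.89 = $1,327.78
Trial balance (start $0, +$663.89 each month, − disbursements):
  Jun: +$663.89 → $663.89
  Jul: +$663.89 → $1,327.78
  Aug: +$663.89 − $3,137.28 → -$1,145.61
  Sep: +$663.89 → -$481.72
  Oct: +$663.89 → $182.17
  Nov: +$663.89 → $846.06
  Dec: +$663.89 → $1,509.95
  Jan: +$663.89 → $2,173.84
  Feb: +$663.89 − $1,896.12 → $941.61
  Mar: +$663.89 → $1,605.50
  Apr: +$663.89 → $2,269.39
  May: +$663.89 − $2,933.28 → $0.00
Lowest trial balance = -$1,145.61 (Aug)
Initial deposit = cushion − low point = $1,327.78 − (-$1,145.61) = $2,473.39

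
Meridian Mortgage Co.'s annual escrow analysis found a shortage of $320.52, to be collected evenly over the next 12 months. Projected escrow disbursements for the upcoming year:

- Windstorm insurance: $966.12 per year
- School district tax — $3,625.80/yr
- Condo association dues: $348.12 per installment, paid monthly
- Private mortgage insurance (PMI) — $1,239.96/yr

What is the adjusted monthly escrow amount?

Windstorm insurance = $966.12 annually
School district tax = $3,625.80 annually
Condo association dues = $348.12 × 12 = $4,177.44 annually
Private mortgage insurance (PMI) = $1,239.96 annually
Total annual escrow = $966.12 + $3,625.80 + $4,177.44 + $1,239.96 = $10,009.32
Monthly = $10,009.32 ÷ 12 = $834.11
Shortage per month = $320.52 ÷ 12 = $26.71
New monthly escrow = $834.11 + $26.71 = $860.82

$860.82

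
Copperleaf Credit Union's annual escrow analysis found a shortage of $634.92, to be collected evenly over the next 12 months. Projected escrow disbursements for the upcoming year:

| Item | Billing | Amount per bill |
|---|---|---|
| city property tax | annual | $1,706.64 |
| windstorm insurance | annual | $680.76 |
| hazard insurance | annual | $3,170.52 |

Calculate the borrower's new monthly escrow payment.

City property tax = $1,706.64/yr
Windstorm insurance = $680.76/yr
Hazard insurance = $3,170.52/yr
Total annual escrow = $1,706.64 + $680.76 + $3,170.52 = $5,557.92
Monthly escrow = $5,557.92 ÷ 12 = $463.16
Shortage per month = $634.92 ÷ 12 = $52.91
Adjusted monthly = $463.16 + $52.91 = $516.07

$516.07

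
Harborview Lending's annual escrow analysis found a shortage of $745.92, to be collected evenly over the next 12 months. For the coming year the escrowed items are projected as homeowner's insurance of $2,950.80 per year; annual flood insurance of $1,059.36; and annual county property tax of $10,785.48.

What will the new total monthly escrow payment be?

$1,295.13

Homeowner's insurance: $2,950.80 per year
Flood insurance: $1,059.36 per year
County property tax: $10,785.48 per year
Combined annual = $2,950.80 + $1,059.36 + $10,785.48 = $14,795.64
Per month = $14,795.64 ÷ 12 = $1,232.97
Shortage spread = $745.92 ÷ 12 = $62.16/mo
Adjusted monthly = $1,232.97 + $62.16 = $1,295.13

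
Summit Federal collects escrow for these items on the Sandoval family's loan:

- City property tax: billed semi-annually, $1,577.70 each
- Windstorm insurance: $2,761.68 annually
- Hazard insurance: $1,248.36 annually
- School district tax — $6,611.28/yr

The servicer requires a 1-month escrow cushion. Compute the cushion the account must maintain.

City property tax — $1,577.70 × 2 = $3,155.40
Windstorm insurance — $2,761.68
Hazard insurance — $1,248.36
School district tax — $6,611.28
Total annual escrow = $3,155.40 + $2,761.68 + $1,248.36 + $6,611.28 = $13,776.72
Base monthly escrow = $13,776.72 ÷ 12 = $1,148.06
Required cushion = 1 × $1,148.06 = $1,148.06

$1,148.06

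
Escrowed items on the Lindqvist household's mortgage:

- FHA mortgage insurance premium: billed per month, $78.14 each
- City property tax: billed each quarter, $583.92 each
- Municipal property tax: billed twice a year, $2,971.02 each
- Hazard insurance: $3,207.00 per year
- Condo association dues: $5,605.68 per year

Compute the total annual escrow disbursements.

FHA mortgage insurance premium: $78.14 × 12 = $937.68/yr
City property tax: $583.92 × 4 = $2,335.68/yr
Municipal property tax: $2,971.02 × 2 = $5,942.04/yr
Hazard insurance: $3,207.00/yr
Condo association dues: $5,605.68/yr
Combined annual = $937.68 + $2,335.68 + $5,942.04 + $3,207.00 + $5,605.68 = $18,028.08

$18,028.08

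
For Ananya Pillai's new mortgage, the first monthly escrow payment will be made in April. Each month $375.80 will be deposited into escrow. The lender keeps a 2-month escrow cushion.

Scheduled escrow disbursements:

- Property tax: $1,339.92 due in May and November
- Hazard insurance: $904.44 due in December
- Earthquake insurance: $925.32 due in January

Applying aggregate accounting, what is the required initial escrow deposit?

$1,503.20

Cushion = 2 × $375.80 = $751.60
Trial balance (start $0, +$375.80 each month, − disbursements):
  Apr: +$375.80 → $375.80
  May: +$375.80 − $1,339.92 → -$588.32
  Jun: +$375.80 → -$212.52
  Jul: +$375.80 → $163.28
  Aug: +$375.80 → $539.08
  Sep: +$375.80 → $914.88
  Oct: +$375.80 → $1,290.68
  Nov: +$375.80 − $1,339.92 → $326.56
  Dec: +$375.80 − $904.44 → -$202.08
  Jan: +$375.80 − $925.32 → -$751.60
  Feb: +$375.80 → -$375.80
  Mar: +$375.80 → $0.00
Lowest trial balance = -$751.60 (Jan)
Initial deposit = cushion − low point = $751.60 − (-$751.60) = $1,503.20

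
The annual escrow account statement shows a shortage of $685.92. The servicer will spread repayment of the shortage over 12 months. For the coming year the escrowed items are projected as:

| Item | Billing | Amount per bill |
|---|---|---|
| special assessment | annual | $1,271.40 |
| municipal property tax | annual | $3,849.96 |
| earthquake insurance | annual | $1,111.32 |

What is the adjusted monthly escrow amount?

$576.55

Special assessment = $1,271.40 per year
Municipal property tax = $3,849.96 per year
Earthquake insurance = $1,111.32 per year
Total per year = $6,232.68
Monthly escrow = $6,232.68 ÷ 12 = $519.39
Shortage spread = $685.92 ÷ 12 = $57.16/mo
Adjusted monthly = $519.39 + $57.16 = $576.55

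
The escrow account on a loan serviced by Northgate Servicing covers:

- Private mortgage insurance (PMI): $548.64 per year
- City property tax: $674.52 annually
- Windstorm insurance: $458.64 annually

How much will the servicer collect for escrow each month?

$140.15

Private mortgage insurance (PMI): $548.64/yr
City property tax: $674.52/yr
Windstorm insurance: $458.64/yr
Total per year = $548.64 + $674.52 + $458.64 = $1,681.80
Per month = $1,681.80 / 12 = $140.15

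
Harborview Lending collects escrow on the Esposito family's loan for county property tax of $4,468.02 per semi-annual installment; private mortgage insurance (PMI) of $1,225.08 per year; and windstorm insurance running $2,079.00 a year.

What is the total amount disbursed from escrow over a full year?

$12,240.12

County property tax — $4,468.02 × 2 = $8,936.04 per year
Private mortgage insurance (PMI) — $1,225.08 per year
Windstorm insurance — $2,079.00 per year
Yearly total = $8,936.04 + $1,225.08 + $2,079.00 = $12,240.12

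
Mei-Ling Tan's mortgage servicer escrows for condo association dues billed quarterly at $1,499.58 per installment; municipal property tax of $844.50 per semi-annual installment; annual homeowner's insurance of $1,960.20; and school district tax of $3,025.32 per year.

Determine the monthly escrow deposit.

Condo association dues: $1,499.58 × 4 = $5,998.32 per year
Municipal property tax: $844.50 × 2 = $1,689.00 per year
Homeowner's insurance: $1,960.20 per year
School district tax: $3,025.32 per year
Total per year = $5,998.32 + $1,689.00 + $1,960.20 + $3,025.32 = $12,672.84
Monthly = $12,672.84 ÷ 12 = $1,056.07

$1,056.07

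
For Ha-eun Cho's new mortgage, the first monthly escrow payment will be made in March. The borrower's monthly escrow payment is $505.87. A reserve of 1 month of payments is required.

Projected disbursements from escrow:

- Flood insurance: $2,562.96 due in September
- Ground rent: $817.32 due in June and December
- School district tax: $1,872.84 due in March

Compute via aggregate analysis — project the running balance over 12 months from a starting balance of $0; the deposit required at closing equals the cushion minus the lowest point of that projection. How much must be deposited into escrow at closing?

Cushion = 1 × $505.87 = $505.87
Trial balance (start $0, +$505.87 each month, − disbursements):
  Mar: +$505.87 − $1,872.84 → -$1,366.97
  Apr: +$505.87 → -$861.10
  May: +$505.87 → -$355.23
  Jun: +$505.87 − $817.32 → -$666.68
  Jul: +$505.87 → -$160.81
  Aug: +$505.87 → $345.06
  Sep: +$505.87 − $2,562.96 → -$1,712.03
  Oct: +$505.87 → -$1,206.16
  Nov: +$505.87 → -$700.29
  Dec: +$505.87 − $817.32 → -$1,011.74
  Jan: +$505.87 → -$505.87
  Feb: +$505.87 → $0.00
Lowest trial balance = -$1,712.03 (Sep)
Initial deposit = cushion − low point = $505.87 − (-$1,712.03) = $2,217.90

$2,217.90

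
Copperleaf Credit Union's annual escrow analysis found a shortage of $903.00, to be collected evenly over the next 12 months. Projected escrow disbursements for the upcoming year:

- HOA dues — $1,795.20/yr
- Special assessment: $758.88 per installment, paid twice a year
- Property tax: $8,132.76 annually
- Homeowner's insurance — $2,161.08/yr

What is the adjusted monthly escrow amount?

HOA dues: $1,795.20
Special assessment: $758.88 × 2 = $1,517.76
Property tax: $8,132.76
Homeowner's insurance: $2,161.08
Combined annual = $1,795.20 + $1,517.76 + $8,132.76 + $2,161.08 = $13,606.80
Base monthly escrow = $13,606.80 ÷ 12 = $1,133.90
Monthly shortage recovery: $903.00 / 12 = $75.25
Adjusted monthly = $1,133.90 + $75.25 = $1,209.15

$1,209.15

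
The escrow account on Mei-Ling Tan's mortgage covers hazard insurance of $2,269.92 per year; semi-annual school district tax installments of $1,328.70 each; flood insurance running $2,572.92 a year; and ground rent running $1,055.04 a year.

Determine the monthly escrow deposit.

$712.94

Hazard insurance = $2,269.92
School district tax = $1,328.70 × 2 = $2,657.40
Flood insurance = $2,572.92
Ground rent = $1,055.04
Yearly total = $2,269.92 + $2,657.40 + $2,572.92 + $1,055.04 = $8,555.28
Monthly = $8,555.28 / 12 = $712.94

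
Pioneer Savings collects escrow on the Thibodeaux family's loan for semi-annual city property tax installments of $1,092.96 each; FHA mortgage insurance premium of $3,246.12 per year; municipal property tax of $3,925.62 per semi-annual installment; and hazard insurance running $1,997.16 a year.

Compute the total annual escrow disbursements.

$15,280.44

City property tax — $1,092.96 × 2 = $2,185.92/yr
FHA mortgage insurance premium — $3,246.12/yr
Municipal property tax — $3,925.62 × 2 = $7,851.24/yr
Hazard insurance — $1,997.16/yr
Combined annual = $2,185.92 + $3,246.12 + $7,851.24 + $1,997.16 = $15,280.44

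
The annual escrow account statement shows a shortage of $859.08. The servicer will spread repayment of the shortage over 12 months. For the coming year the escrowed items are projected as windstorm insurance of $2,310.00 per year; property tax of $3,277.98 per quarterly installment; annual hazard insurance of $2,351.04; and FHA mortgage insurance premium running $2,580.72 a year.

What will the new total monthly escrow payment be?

Windstorm insurance — $2,310.00 per year
Property tax — $3,277.98 × 4 = $13,111.92 per year
Hazard insurance — $2,351.04 per year
FHA mortgage insurance premium — $2,580.72 per year
Combined annual = $2,310.00 + $13,111.92 + $2,351.04 + $2,580.72 = $20,353.68
Monthly = $20,353.68 ÷ 12 = $1,696.14
Shortage per month = $859.08 ÷ 12 = $71.59
New monthly escrow = $1,696.14 + $71.59 = $1,767.73

$1,767.73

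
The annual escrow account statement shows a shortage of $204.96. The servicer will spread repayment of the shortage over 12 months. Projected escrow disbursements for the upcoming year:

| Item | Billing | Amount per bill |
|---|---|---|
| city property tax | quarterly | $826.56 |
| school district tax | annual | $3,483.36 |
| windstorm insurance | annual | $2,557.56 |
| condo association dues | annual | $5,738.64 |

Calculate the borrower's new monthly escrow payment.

City property tax = $826.56 × 4 = $3,306.24 per year
School district tax = $3,483.36 per year
Windstorm insurance = $2,557.56 per year
Condo association dues = $5,738.64 per year
Total per year = $3,306.24 + $3,483.36 + $2,557.56 + $5,738.64 = $15,085.80
Per month = $15,085.80 / 12 = $1,257.15
Shortage per month = $204.96 ÷ 12 = $17.08
Adjusted monthly = $1,257.15 + $17.08 = $1,274.23

$1,274.23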